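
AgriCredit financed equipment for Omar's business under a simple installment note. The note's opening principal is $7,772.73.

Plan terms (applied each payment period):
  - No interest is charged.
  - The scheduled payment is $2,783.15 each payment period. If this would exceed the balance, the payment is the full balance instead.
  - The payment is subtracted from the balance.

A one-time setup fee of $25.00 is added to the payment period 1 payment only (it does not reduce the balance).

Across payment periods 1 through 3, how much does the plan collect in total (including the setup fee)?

$7,797.73

Payment period 1: $7,772.73 − $2,783.15 (+ $25.00 fee) → $4,989.58
Payment period 2: $4,989.58 − $2,783.15 → $2,206.43
Payment period 3: $2,206.43 − $2,206.43 → $0.00
Total paid: $7,797.73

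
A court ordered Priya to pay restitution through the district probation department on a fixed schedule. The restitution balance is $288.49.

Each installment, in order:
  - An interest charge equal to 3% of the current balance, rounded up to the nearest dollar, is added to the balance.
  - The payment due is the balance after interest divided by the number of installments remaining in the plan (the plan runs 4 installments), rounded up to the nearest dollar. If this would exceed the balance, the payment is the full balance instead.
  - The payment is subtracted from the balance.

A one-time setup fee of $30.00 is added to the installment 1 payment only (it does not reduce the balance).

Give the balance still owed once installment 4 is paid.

$0.00

Installment 1: opening $288.49; interest $9.00 → $297.49; payment $75.00 (+ $30.00 fee); balance $222.49
Installment 2: opening $222.49; interest $7.00 → $229.49; payment $77.00; balance $152.49
Installment 3: opening $152.49; interest $5.00 → $157.49; payment $79.00; balance $78.49
Installment 4: opening $78.49; interest $3.00 → $81.49; payment $81.49; balance $0.00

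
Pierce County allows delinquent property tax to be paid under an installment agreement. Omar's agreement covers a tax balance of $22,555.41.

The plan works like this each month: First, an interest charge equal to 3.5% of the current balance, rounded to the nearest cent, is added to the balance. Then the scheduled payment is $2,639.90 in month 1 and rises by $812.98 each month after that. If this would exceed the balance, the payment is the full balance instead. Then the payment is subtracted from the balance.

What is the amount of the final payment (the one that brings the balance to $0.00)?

Month 1: $22,555.41 +$789.44 interest = $23,344.85; pay $2,639.90 → $20,704.95
Month 2: $20,704.95 +$724.67 interest = $21,429.62; pay $3,452.88 → $17,976.74
Month 3: $17,976.74 +$629.19 interest = $18,605.93; pay $4,265.86 → $14,340.07
Month 4: $14,340.07 +$501.90 interest = $14,841.97; pay $5,078.84 → $9,763.13
Month 5: $9,763.13 +$341.71 interest = $10,104.84; pay $5,891.82 → $4,213.02
Month 6: $4,213.02 +$147.46 interest = $4,360.48; pay $4,360.48 → $0.00

$4,360.48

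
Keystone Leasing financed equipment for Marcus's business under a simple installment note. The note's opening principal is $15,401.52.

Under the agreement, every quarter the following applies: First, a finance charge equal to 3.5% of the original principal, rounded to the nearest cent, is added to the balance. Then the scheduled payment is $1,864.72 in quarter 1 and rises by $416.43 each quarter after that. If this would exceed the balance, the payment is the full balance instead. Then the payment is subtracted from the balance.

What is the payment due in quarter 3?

$2,697.58

Quarter 1: opening $15,401.52; interest $539.05 → $15,940.57; payment $1,864.72; balance $14,075.85
Quarter 2: opening $14,075.85; interest $539.05 → $14,614.90; payment $2,281.15; balance $12,333.75
Quarter 3: opening $12,333.75; interest $539.05 → $12,872.80; payment $2,697.58; balance $10,175.22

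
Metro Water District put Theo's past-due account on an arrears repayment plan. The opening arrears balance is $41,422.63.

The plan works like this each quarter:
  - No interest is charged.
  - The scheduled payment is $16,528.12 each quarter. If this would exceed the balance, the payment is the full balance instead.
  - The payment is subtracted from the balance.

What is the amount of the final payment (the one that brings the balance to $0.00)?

$8,366.39

Quarter 1: opening $41,422.63; payment $16,528.12; balance $24,894.51
Quarter 2: opening $24,894.51; payment $16,528.12; balance $8,366.39
Quarter 3: opening $8,366.39; payment $8,366.39; balance $0.00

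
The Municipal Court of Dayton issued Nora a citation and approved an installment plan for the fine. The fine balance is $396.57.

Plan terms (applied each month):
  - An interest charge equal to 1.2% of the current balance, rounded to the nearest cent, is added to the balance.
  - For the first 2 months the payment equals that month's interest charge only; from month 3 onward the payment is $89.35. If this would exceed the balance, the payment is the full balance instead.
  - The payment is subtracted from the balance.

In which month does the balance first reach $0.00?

7

Month 1: opening $396.57; interest $4.76 → $401.33; payment $4.76; balance $396.57
Month 2: opening $396.57; interest $4.76 → $401.33; payment $4.76; balance $396.57
Month 3: opening $396.57; interest $4.76 → $401.33; payment $89.35; balance $311.98
Month 4: opening $311.98; interest $3.74 → $315.72; payment $89.35; balance $226.37
Month 5: opening $226.37; interest $2.72 → $229.09; payment $89.35; balance $139.74
Month 6: opening $139.74; interest $1.68 → $141.42; payment $89.35; balance $52.07
Month 7: opening $52.07; interest $0.62 → $52.69; payment $52.69; balance $0.00
Balance reaches $0.00 in month 7.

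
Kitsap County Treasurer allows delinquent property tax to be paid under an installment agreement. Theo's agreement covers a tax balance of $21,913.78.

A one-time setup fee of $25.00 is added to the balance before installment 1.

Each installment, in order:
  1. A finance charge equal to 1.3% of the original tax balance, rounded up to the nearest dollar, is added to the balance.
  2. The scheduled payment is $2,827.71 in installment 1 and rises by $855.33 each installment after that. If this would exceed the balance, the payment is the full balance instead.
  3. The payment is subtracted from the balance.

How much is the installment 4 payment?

$5,393.70

Installment 1: $21,938.78 +$285.00 interest = $22,223.78; pay $2,827.71 → $19,396.07
Installment 2: $19,396.07 +$285.00 interest = $19,681.07; pay $3,683.04 → $15,998.03
Installment 3: $15,998.03 +$285.00 interest = $16,283.03; pay $4,538.37 → $11,744.66
Installment 4: $11,744.66 +$285.00 interest = $12,029.66; pay $5,393.70 → $6,635.96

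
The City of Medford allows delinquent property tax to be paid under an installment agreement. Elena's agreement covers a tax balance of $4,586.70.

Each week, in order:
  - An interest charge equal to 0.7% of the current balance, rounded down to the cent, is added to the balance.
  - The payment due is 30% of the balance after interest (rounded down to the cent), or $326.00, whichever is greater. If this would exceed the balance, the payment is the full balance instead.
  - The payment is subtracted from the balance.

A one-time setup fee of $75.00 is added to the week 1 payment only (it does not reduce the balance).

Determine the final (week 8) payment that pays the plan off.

$156.25

Week 1: $4,586.70 +$32.10 interest = $4,618.80; pay $1,385.64 (+ $75.00 fee) → $3,233.16
Week 2: $3,233.16 +$22.63 interest = $3,255.79; pay $976.73 → $2,279.06
Week 3: $2,279.06 +$15.95 interest = $2,295.01; pay $688.50 → $1,606.51
Week 4: $1,606.51 +$11.24 interest = $1,617.75; pay $485.32 → $1,132.43
Week 5: $1,132.43 +$7.92 interest = $1,140.35; pay $342.10 → $798.25
Week 6: $798.25 +$5.58 interest = $803.83; pay $326.00 → $477.83
Week 7: $477.83 +$3.34 interest = $481.17; pay $326.00 → $155.17
Week 8: $155.17 +$1.08 interest = $156.25; pay $156.25 → $0.00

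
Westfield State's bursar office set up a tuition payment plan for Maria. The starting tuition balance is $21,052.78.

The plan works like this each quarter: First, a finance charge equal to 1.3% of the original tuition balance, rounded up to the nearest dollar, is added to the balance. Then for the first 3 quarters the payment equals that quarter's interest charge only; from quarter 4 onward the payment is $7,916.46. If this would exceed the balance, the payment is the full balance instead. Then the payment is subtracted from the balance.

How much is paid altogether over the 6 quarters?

$22,696.78

# | Opening | Interest | Payment | End bal
1 | $21,052.78 | $274.00 | $274.00 | $21,052.78
2 | $21,052.78 | $274.00 | $274.00 | $21,052.78
3 | $21,052.78 | $274.00 | $274.00 | $21,052.78
4 | $21,052.78 | $274.00 | $7,916.46 | $13,410.32
5 | $13,410.32 | $274.00 | $7,916.46 | $5,767.86
6 | $5,767.86 | $274.00 | $6,041.86 | $0.00
Total paid: $22,696.78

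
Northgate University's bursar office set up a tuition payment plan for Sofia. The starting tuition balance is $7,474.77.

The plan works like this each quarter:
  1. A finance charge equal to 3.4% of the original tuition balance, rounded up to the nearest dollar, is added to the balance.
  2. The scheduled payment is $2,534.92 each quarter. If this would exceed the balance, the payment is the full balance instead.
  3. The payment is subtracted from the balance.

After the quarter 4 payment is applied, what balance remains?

Quarter 1: $7,474.77 +$255.00 interest = $7,729.77; pay $2,534.92 → $5,194.85
Quarter 2: $5,194.85 +$255.00 interest = $5,449.85; pay $2,534.92 → $2,914.93
Quarter 3: $2,914.93 +$255.00 interest = $3,169.93; pay $2,534.92 → $635.01
Quarter 4: $635.01 +$255.00 interest = $890.01; pay $890.01 → $0.00

$0.00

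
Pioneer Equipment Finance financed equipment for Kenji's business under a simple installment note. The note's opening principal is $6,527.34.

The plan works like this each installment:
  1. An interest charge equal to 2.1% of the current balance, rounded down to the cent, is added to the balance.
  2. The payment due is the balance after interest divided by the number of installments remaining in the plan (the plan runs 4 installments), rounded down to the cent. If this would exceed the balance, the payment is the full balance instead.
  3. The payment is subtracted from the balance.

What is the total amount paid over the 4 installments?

Installment 1: $6,527.34 +$137.07 interest = $6,664.41; pay $1,666.10 → $4,998.31
Installment 2: $4,998.31 +$104.96 interest = $5,103.27; pay $1,701.09 → $3,402.18
Installment 3: $3,402.18 +$71.44 interest = $3,473.62; pay $1,736.81 → $1,736.81
Installment 4: $1,736.81 +$36.47 interest = $1,773.28; pay $1,773.28 → $0.00
Total paid: $6,877.28

$6,877.28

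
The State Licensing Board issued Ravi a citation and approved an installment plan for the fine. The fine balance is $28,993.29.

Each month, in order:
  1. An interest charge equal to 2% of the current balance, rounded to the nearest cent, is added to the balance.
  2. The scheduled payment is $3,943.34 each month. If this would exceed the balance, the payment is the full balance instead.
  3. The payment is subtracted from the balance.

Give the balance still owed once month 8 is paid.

Month 1: opening $28,993.29; interest $579.87 → $29,573.16; payment $3,943.34; balance $25,629.82
Month 2: opening $25,629.82; interest $512.60 → $26,142.42; payment $3,943.34; balance $22,199.08
Month 3: opening $22,199.08; interest $443.98 → $22,643.06; payment $3,943.34; balance $18,699.72
Month 4: opening $18,699.72; interest $373.99 → $19,073.71; payment $3,943.34; balance $15,130.37
Month 5: opening $15,130.37; interest $302.61 → $15,432.98; payment $3,943.34; balance $11,489.64
Month 6: opening $11,489.64; interest $229.79 → $11,719.43; payment $3,943.34; balance $7,776.09
Month 7: opening $7,776.09; interest $155.52 → $7,931.61; payment $3,943.34; balance $3,988.27
Month 8: opening $3,988.27; interest $79.77 → $4,068.04; payment $3,943.34; balance $124.70

$124.70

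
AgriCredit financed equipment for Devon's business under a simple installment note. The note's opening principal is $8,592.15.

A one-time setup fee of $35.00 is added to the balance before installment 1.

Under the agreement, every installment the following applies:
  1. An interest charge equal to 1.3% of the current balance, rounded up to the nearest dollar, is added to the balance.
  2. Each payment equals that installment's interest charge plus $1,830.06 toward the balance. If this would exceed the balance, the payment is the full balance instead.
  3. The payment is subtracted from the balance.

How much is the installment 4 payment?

$1,871.06

Installment 1: $8,627.15 +$113.00 interest = $8,740.15; pay $1,943.06 → $6,797.09
Installment 2: $6,797.09 +$89.00 interest = $6,886.09; pay $1,919.06 → $4,967.03
Installment 3: $4,967.03 +$65.00 interest = $5,032.03; pay $1,895.06 → $3,136.97
Installment 4: $3,136.97 +$41.00 interest = $3,177.97; pay $1,871.06 → $1,306.91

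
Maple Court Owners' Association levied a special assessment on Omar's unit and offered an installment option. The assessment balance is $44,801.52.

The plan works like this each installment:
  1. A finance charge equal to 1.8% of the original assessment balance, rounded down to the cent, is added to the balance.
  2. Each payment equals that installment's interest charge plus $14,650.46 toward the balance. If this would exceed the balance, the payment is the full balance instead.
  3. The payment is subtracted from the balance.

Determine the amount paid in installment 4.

$1,656.56

Installment 1: opening $44,801.52; interest $806.42 → $45,607.94; payment $15,456.88; balance $30,151.06
Installment 2: opening $30,151.06; interest $806.42 → $30,957.48; payment $15,456.88; balance $15,500.60
Installment 3: opening $15,500.60; interest $806.42 → $16,307.02; payment $15,456.88; balance $850.14
Installment 4: opening $850.14; interest $806.42 → $1,656.56; payment $1,656.56; balance $0.00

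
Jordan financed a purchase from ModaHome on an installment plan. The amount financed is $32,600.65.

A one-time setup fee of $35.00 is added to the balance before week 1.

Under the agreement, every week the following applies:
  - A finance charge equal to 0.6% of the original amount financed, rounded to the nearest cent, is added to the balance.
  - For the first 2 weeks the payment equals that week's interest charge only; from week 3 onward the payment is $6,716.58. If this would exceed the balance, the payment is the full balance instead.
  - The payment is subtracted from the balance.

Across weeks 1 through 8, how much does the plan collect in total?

$34,200.45

Week 1: $32,635.65 +$195.60 interest = $32,831.25; pay $195.60 → $32,635.65
Week 2: $32,635.65 +$195.60 interest = $32,831.25; pay $195.60 → $32,635.65
Week 3: $32,635.65 +$195.60 interest = $32,831.25; pay $6,716.58 → $26,114.67
Week 4: $26,114.67 +$195.60 interest = $26,310.27; pay $6,716.58 → $19,593.69
Week 5: $19,593.69 +$195.60 interest = $19,789.29; pay $6,716.58 → $13,072.71
Week 6: $13,072.71 +$195.60 interest = $13,268.31; pay $6,716.58 → $6,551.73
Week 7: $6,551.73 +$195.60 interest = $6,747.33; pay $6,716.58 → $30.75
Week 8: $30.75 +$195.60 interest = $226.35; pay $226.35 → $0.00
Total paid: $34,200.45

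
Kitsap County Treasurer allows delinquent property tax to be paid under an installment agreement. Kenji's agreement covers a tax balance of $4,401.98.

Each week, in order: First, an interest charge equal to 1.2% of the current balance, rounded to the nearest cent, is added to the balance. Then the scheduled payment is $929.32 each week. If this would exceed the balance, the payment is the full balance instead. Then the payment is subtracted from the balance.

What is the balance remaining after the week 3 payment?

$1,740.81

# | Opening | Interest | Payment | End bal
1 | $4,401.98 | $52.82 | $929.32 | $3,525.48
2 | $3,525.48 | $42.31 | $929.32 | $2,638.47
3 | $2,638.47 | $31.66 | $929.32 | $1,740.81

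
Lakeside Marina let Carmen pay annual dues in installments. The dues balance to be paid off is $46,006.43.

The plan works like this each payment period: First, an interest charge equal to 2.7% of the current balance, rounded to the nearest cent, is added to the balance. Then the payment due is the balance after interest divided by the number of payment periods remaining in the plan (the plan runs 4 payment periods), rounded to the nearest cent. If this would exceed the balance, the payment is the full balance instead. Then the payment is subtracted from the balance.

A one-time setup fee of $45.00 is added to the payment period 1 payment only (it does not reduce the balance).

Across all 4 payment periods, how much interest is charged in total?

# | Opening | Interest | Payment | Fee | End bal
1 | $46,006.43 | $1,242.17 | $11,812.15 | $45.00 | $35,436.45
2 | $35,436.45 | $956.78 | $12,131.08 | — | $24,262.15
3 | $24,262.15 | $655.08 | $12,458.62 | — | $12,458.61
4 | $12,458.61 | $336.38 | $12,794.99 | — | $0.00
Total interest: $1,242.17 + $956.78 + $655.08 + $336.38 = $3,190.41

$3,190.41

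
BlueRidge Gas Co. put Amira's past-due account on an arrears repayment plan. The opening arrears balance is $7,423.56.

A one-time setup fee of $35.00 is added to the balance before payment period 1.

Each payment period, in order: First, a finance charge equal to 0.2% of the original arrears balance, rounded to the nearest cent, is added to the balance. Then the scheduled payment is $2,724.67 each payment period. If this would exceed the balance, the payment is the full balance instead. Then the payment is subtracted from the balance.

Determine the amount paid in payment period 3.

Payment period 1: opening $7,458.56; interest $14.85 → $7,473.41; payment $2,724.67; balance $4,748.74
Payment period 2: opening $4,748.74; interest $14.85 → $4,763.59; payment $2,724.67; balance $2,038.92
Payment period 3: opening $2,038.92; interest $14.85 → $2,053.77; payment $2,053.77; balance $0.00

$2,053.77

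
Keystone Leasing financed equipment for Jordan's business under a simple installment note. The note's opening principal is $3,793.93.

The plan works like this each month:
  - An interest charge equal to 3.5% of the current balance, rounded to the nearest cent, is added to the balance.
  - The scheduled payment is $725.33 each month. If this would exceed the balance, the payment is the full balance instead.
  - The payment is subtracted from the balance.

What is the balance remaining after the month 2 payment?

$2,588.11

Month 1: opening $3,793.93; interest $132.79 → $3,926.72; payment $725.33; balance $3,201.39
Month 2: opening $3,201.39; interest $112.05 → $3,313.44; payment $725.33; balance $2,588.11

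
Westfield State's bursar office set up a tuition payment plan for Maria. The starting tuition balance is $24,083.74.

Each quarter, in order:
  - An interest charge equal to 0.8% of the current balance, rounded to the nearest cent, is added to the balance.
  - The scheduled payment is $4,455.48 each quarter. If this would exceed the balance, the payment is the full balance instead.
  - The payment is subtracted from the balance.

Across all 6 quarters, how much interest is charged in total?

Quarter 1: opening $24,083.74; interest $192.67 → $24,276.41; payment $4,455.48; balance $19,820.93
Quarter 2: opening $19,820.93; interest $158.57 → $19,979.50; payment $4,455.48; balance $15,524.02
Quarter 3: opening $15,524.02; interest $124.19 → $15,648.21; payment $4,455.48; balance $11,192.73
Quarter 4: opening $11,192.73; interest $89.54 → $11,282.27; payment $4,455.48; balance $6,826.79
Quarter 5: opening $6,826.79; interest $54.61 → $6,881.40; payment $4,455.48; balance $2,425.92
Quarter 6: opening $2,425.92; interest $19.41 → $2,445.33; payment $2,445.33; balance $0.00
Total interest: $192.67 + $158.57 + $124.19 + $89.54 + $54.61 + $19.41 = $638.99

$638.99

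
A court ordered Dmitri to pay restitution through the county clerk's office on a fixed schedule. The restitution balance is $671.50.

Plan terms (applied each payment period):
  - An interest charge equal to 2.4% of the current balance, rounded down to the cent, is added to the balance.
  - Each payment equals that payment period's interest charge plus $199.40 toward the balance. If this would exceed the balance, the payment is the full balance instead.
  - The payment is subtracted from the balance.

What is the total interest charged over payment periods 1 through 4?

Payment period 1: opening $671.50; interest $16.11 → $687.61; payment $215.51; balance $472.10
Payment period 2: opening $472.10; interest $11.33 → $483.43; payment $210.73; balance $272.70
Payment period 3: opening $272.70; interest $6.54 → $279.24; payment $205.94; balance $73.30
Payment period 4: opening $73.30; interest $1.75 → $75.05; payment $75.05; balance $0.00
Total interest: $16.11 + $11.33 + $6.54 + $1.75 = $35.73

$35.73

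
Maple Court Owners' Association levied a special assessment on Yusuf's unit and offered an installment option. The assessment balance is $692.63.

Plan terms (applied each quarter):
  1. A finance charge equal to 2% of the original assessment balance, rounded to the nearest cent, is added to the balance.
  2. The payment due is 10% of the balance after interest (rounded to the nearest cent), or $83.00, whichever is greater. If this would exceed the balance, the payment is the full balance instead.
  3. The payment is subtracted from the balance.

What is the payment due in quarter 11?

# | Opening | Interest | Payment | End bal
1 | $692.63 | $13.85 | $83.00 | $623.48
2 | $623.48 | $13.85 | $83.00 | $554.33
3 | $554.33 | $13.85 | $83.00 | $485.18
4 | $485.18 | $13.85 | $83.00 | $416.03
5 | $416.03 | $13.85 | $83.00 | $346.88
6 | $346.88 | $13.85 | $83.00 | $277.73
7 | $277.73 | $13.85 | $83.00 | $208.58
8 | $208.58 | $13.85 | $83.00 | $139.43
9 | $139.43 | $13.85 | $83.00 | $70.28
10 | $70.28 | $13.85 | $83.00 | $1.13
11 | $1.13 | $13.85 | $14.98 | $0.00

$14.98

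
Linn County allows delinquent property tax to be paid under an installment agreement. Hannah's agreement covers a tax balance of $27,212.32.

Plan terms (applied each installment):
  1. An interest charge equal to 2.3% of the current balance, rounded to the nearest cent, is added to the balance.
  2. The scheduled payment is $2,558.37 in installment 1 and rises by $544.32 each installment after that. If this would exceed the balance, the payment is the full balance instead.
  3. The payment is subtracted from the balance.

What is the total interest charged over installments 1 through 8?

Installment 1: $27,212.32 +$625.88 interest = $27,838.20; pay $2,558.37 → $25,279.83
Installment 2: $25,279.83 +$581.44 interest = $25,861.27; pay $3,102.69 → $22,758.58
Installment 3: $22,758.58 +$523.45 interest = $23,282.03; pay $3,647.01 → $19,635.02
Installment 4: $19,635.02 +$451.61 interest = $20,086.63; pay $4,191.33 → $15,895.30
Installment 5: $15,895.30 +$365.59 interest = $16,260.89; pay $4,735.65 → $11,525.24
Installment 6: $11,525.24 +$265.08 interest = $11,790.32; pay $5,279.97 → $6,510.35
Installment 7: $6,510.35 +$149.74 interest = $6,660.09; pay $5,824.29 → $835.80
Installment 8: $835.80 +$19.22 interest = $855.02; pay $855.02 → $0.00
Total interest: $625.88 + $581.44 + $523.45 + $451.61 + $365.59 + $265.08 + $149.74 + $19.22 = $2,982.01

$2,982.01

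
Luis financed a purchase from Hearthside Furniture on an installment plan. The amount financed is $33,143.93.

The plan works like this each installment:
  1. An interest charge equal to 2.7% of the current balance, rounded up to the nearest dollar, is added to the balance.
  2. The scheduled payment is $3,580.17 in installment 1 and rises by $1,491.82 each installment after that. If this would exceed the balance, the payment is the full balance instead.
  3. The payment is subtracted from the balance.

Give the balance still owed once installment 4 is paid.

Installment 1: opening $33,143.93; interest $895.00 → $34,038.93; payment $3,580.17; balance $30,458.76
Installment 2: opening $30,458.76; interest $823.00 → $31,281.76; payment $5,071.99; balance $26,209.77
Installment 3: opening $26,209.77; interest $708.00 → $26,917.77; payment $6,563.81; balance $20,353.96
Installment 4: opening $20,353.96; interest $550.00 → $20,903.96; payment $8,055.63; balance $12,848.33

$12,848.33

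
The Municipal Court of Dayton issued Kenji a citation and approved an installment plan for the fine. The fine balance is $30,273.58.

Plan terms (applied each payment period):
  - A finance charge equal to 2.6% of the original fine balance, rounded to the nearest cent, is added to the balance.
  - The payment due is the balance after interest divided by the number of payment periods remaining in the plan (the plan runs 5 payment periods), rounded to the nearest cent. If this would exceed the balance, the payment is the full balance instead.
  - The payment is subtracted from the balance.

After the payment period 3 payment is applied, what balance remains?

Payment period 1: opening $30,273.58; interest $787.11 → $31,060.69; payment $6,212.14; balance $24,848.55
Payment period 2: opening $24,848.55; interest $787.11 → $25,635.66; payment $6,408.92; balance $19,226.74
Payment period 3: opening $19,226.74; interest $787.11 → $20,013.85; payment $6,671.28; balance $13,342.57

$13,342.57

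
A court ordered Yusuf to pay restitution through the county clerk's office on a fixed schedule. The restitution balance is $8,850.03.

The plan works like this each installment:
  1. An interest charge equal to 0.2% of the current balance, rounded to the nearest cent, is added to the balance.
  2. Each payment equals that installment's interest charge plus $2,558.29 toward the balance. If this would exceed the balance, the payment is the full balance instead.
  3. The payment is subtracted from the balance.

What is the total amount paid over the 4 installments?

$8,890.13

Installment 1: $8,850.03 +$17.70 interest = $8,867.73; pay $2,575.99 → $6,291.74
Installment 2: $6,291.74 +$12.58 interest = $6,304.32; pay $2,570.87 → $3,733.45
Installment 3: $3,733.45 +$7.47 interest = $3,740.92; pay $2,565.76 → $1,175.16
Installment 4: $1,175.16 +$2.35 interest = $1,177.51; pay $1,177.51 → $0.00
Total paid: $8,890.13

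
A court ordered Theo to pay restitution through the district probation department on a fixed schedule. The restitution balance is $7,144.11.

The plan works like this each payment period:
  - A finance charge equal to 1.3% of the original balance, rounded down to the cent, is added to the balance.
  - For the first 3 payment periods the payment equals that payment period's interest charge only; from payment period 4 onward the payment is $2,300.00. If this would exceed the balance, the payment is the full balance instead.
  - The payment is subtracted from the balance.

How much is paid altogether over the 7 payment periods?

Payment period 1: $7,144.11 +$92.87 interest = $7,236.98; pay $92.87 → $7,144.11
Payment period 2: $7,144.11 +$92.87 interest = $7,236.98; pay $92.87 → $7,144.11
Payment period 3: $7,144.11 +$92.87 interest = $7,236.98; pay $92.87 → $7,144.11
Payment period 4: $7,144.11 +$92.87 interest = $7,236.98; pay $2,300.00 → $4,936.98
Payment period 5: $4,936.98 +$92.87 interest = $5,029.85; pay $2,300.00 → $2,729.85
Payment period 6: $2,729.85 +$92.87 interest = $2,822.72; pay $2,300.00 → $522.72
Payment period 7: $522.72 +$92.87 interest = $615.59; pay $615.59 → $0.00
Total paid: $7,794.20

$7,794.20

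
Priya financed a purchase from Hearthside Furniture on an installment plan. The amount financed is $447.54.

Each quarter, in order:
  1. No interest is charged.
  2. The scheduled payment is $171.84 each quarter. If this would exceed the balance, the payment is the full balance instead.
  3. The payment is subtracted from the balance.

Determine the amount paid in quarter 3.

Quarter 1: $447.54 − $171.84 → $275.70
Quarter 2: $275.70 − $171.84 → $103.86
Quarter 3: $103.86 − $103.86 → $0.00

$103.86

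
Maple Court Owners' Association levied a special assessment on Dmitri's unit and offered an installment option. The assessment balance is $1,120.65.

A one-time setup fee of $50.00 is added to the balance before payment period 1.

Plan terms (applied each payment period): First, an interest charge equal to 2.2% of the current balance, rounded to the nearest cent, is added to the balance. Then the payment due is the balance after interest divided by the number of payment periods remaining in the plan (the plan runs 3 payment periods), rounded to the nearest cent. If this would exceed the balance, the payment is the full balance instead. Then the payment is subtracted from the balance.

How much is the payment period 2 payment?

$407.58

# | Opening | Interest | Payment | End bal
1 | $1,170.65 | $25.75 | $398.80 | $797.60
2 | $797.60 | $17.55 | $407.58 | $407.57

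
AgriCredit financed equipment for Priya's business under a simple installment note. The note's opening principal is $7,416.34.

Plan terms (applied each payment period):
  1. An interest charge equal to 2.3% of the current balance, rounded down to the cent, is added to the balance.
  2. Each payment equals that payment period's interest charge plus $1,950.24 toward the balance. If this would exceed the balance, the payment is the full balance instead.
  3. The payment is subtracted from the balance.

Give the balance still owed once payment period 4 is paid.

$0.00

# | Opening | Interest | Payment | End bal
1 | $7,416.34 | $170.57 | $2,120.81 | $5,466.10
2 | $5,466.10 | $125.72 | $2,075.96 | $3,515.86
3 | $3,515.86 | $80.86 | $2,031.10 | $1,565.62
4 | $1,565.62 | $36.00 | $1,601.62 | $0.00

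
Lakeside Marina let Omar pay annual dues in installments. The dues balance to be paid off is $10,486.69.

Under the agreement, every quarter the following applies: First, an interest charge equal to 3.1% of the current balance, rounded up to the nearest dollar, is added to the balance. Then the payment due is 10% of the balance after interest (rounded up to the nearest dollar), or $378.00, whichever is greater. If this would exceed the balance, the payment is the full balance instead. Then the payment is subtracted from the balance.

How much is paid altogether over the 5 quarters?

Quarter 1: opening $10,486.69; interest $326.00 → $10,812.69; payment $1,082.00; balance $9,730.69
Quarter 2: opening $9,730.69; interest $302.00 → $10,032.69; payment $1,004.00; balance $9,028.69
Quarter 3: opening $9,028.69; interest $280.00 → $9,308.69; payment $931.00; balance $8,377.69
Quarter 4: opening $8,377.69; interest $260.00 → $8,637.69; payment $864.00; balance $7,773.69
Quarter 5: opening $7,773.69; interest $241.00 → $8,014.69; payment $802.00; balance $7,212.69
Total paid: $4,683.00

$4,683.00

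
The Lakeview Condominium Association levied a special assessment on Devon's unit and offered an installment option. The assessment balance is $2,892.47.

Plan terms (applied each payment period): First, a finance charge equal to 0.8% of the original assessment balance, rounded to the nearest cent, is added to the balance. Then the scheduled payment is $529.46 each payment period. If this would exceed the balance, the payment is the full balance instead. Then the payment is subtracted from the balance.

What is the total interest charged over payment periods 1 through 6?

Payment period 1: opening $2,892.47; interest $23.14 → $2,915.61; payment $529.46; balance $2,386.15
Payment period 2: opening $2,386.15; interest $23.14 → $2,409.29; payment $529.46; balance $1,879.83
Payment period 3: opening $1,879.83; interest $23.14 → $1,902.97; payment $529.46; balance $1,373.51
Payment period 4: opening $1,373.51; interest $23.14 → $1,396.65; payment $529.46; balance $867.19
Payment period 5: opening $867.19; interest $23.14 → $890.33; payment $529.46; balance $360.87
Payment period 6: opening $360.87; interest $23.14 → $384.01; payment $384.01; balance $0.00
Total interest: $23.14 + $23.14 + $23.14 + $23.14 + $23.14 + $23.14 = $138.84

$138.84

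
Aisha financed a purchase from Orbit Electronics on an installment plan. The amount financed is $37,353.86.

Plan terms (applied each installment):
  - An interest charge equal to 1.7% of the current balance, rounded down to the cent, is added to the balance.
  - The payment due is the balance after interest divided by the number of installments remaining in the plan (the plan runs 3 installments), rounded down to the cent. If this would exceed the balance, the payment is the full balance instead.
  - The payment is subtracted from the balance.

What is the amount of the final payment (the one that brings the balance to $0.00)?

$13,097.15

Installment 1: $37,353.86 +$635.01 interest = $37,988.87; pay $12,662.95 → $25,325.92
Installment 2: $25,325.92 +$430.54 interest = $25,756.46; pay $12,878.23 → $12,878.23
Installment 3: $12,878.23 +$218.92 interest = $13,097.15; pay $13,097.15 → $0.00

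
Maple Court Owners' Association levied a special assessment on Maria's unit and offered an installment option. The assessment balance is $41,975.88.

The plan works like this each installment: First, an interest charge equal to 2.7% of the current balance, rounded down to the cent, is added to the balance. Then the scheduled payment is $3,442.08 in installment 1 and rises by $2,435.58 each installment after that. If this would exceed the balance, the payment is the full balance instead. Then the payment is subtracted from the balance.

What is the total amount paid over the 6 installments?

$46,464.41

# | Opening | Interest | Payment | End bal
1 | $41,975.88 | $1,133.34 | $3,442.08 | $39,667.14
2 | $39,667.14 | $1,071.01 | $5,877.66 | $34,860.49
3 | $34,860.49 | $941.23 | $8,313.24 | $27,488.48
4 | $27,488.48 | $742.18 | $10,748.82 | $17,481.84
5 | $17,481.84 | $472.00 | $13,184.40 | $4,769.44
6 | $4,769.44 | $128.77 | $4,898.21 | $0.00
Total paid: $46,464.41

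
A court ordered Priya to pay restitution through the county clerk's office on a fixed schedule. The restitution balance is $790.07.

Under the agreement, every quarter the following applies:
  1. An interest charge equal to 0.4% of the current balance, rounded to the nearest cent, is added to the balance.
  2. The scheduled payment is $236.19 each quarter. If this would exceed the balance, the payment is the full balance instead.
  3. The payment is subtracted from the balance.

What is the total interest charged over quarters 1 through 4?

Quarter 1: $790.07 +$3.16 interest = $793.23; pay $236.19 → $557.04
Quarter 2: $557.04 +$2.23 interest = $559.27; pay $236.19 → $323.08
Quarter 3: $323.08 +$1.29 interest = $324.37; pay $236.19 → $88.18
Quarter 4: $88.18 +$0.35 interest = $88.53; pay $88.53 → $0.00
Total interest: $3.16 + $2.23 + $1.29 + $0.35 = $7.03

$7.03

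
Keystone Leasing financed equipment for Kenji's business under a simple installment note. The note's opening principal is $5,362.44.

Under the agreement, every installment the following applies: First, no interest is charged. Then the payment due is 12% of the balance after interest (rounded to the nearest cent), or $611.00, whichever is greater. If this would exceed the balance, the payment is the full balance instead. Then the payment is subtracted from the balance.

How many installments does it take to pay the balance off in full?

9

Installment 1: opening $5,362.44; payment $643.49; balance $4,718.95
Installment 2: opening $4,718.95; payment $611.00; balance $4,107.95
Installment 3: opening $4,107.95; payment $611.00; balance $3,496.95
Installment 4: opening $3,496.95; payment $611.00; balance $2,885.95
Installment 5: opening $2,885.95; payment $611.00; balance $2,274.95
Installment 6: opening $2,274.95; payment $611.00; balance $1,663.95
Installment 7: opening $1,663.95; payment $611.00; balance $1,052.95
Installment 8: opening $1,052.95; payment $611.00; balance $441.95
Installment 9: opening $441.95; payment $441.95; balance $0.00
Balance reaches $0.00 in installment 9.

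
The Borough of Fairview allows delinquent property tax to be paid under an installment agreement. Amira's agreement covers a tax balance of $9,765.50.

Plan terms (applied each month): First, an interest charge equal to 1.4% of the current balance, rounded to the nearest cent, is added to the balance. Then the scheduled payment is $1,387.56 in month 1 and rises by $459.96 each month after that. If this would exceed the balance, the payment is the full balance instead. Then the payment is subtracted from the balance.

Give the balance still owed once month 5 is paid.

$0.00

Month 1: $9,765.50 +$136.72 interest = $9,902.22; pay $1,387.56 → $8,514.66
Month 2: $8,514.66 +$119.21 interest = $8,633.87; pay $1,847.52 → $6,786.35
Month 3: $6,786.35 +$95.01 interest = $6,881.36; pay $2,307.48 → $4,573.88
Month 4: $4,573.88 +$64.03 interest = $4,637.91; pay $2,767.44 → $1,870.47
Month 5: $1,870.47 +$26.19 interest = $1,896.66; pay $1,896.66 → $0.00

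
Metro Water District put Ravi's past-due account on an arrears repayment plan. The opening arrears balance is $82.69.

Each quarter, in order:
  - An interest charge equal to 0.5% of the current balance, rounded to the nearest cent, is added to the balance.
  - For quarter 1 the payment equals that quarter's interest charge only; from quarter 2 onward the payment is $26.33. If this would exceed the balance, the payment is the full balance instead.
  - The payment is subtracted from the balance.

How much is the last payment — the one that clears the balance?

Quarter 1: opening $82.69; interest $0.41 → $83.10; payment $0.41; balance $82.69
Quarter 2: opening $82.69; interest $0.41 → $83.10; payment $26.33; balance $56.77
Quarter 3: opening $56.77; interest $0.28 → $57.05; payment $26.33; balance $30.72
Quarter 4: opening $30.72; interest $0.15 → $30.87; payment $26.33; balance $4.54
Quarter 5: opening $4.54; interest $0.02 → $4.56; payment $4.56; balance $0.00

$4.56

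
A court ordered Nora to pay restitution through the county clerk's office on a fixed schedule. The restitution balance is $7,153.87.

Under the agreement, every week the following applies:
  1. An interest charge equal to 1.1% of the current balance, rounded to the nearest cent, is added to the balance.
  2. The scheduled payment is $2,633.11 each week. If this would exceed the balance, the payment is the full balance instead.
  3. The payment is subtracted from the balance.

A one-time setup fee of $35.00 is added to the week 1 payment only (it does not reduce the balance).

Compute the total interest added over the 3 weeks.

$151.47

# | Opening | Interest | Payment | Fee | End bal
1 | $7,153.87 | $78.69 | $2,633.11 | $35.00 | $4,599.45
2 | $4,599.45 | $50.59 | $2,633.11 | — | $2,016.93
3 | $2,016.93 | $22.19 | $2,039.12 | — | $0.00
Total interest: $78.69 + $50.59 + $22.19 = $151.47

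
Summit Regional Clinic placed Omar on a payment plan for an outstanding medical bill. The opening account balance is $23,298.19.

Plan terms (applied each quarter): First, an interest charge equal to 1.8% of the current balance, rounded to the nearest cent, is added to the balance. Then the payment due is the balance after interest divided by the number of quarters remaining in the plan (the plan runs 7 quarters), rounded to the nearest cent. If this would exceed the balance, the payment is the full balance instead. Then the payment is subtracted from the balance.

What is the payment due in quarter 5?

Quarter 1: opening $23,298.19; interest $419.37 → $23,717.56; payment $3,388.22; balance $20,329.34
Quarter 2: opening $20,329.34; interest $365.93 → $20,695.27; payment $3,449.21; balance $17,246.06
Quarter 3: opening $17,246.06; interest $310.43 → $17,556.49; payment $3,511.30; balance $14,045.19
Quarter 4: opening $14,045.19; interest $252.81 → $14,298.00; payment $3,574.50; balance $10,723.50
Quarter 5: opening $10,723.50; interest $193.02 → $10,916.52; payment $3,638.84; balance $7,277.68

$3,638.84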